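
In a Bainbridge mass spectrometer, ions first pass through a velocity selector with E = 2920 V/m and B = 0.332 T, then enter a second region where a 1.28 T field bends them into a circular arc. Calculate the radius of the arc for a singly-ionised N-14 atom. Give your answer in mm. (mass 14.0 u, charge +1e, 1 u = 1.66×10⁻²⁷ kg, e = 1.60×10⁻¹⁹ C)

The selector passes v = E/B = 2920/0.332 = 8800 m/s.
In the deflection region, r = mv/(qB₂) = (2.32×10^-26)(8800) / [(1×1.60×10^-19)(1.28)] = 9.98×10^-4 m.

r ≈ 0.998 mm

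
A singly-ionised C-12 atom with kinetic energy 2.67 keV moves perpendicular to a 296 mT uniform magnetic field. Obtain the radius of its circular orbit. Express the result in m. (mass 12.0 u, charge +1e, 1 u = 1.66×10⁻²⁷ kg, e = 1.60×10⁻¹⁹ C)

Convert the energy: K = 2.67 keV = 4.27×10^-16 J.
v = √(2K/m) = √(2·4.27×10^-16/1.99×10^-26) = 2.07×10^5 m/s.
r = mv/(qB) = (1.99×10^-26)(2.07×10^5) / [(1×1.60×10^-19)(0.296)] = 0.0871 m.

r ≈ 0.0871 m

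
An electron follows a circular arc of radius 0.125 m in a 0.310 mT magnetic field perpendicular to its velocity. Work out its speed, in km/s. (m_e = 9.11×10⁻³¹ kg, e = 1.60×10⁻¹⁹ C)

From qvB = mv²/r, v = qBr/m.
v = (1×1.60×10^-19)(3.10×10^-4)(0.125) / (9.11×10^-31) = 6.81×10^6 m/s.

v ≈ 6810 km/s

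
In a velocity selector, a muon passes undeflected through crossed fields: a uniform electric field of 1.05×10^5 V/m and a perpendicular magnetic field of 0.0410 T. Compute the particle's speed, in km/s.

For zero net force, qE = qvB, so v = E/B.
v = (1.05×10^5) / (0.0410) = 2.56×10^6 m/s.

v ≈ 2560 km/s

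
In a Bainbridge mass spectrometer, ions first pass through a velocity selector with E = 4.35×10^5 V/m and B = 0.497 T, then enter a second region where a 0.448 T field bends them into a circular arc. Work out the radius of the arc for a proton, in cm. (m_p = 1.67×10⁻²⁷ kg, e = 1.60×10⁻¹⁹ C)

r ≈ 2.04 cm

The selector passes v = E/B = 4.35×10^5/0.497 = 8.75×10^5 m/s.
In the deflection region, r = mv/(qB₂) = (1.67×10^-27)(8.75×10^5) / [(1×1.60×10^-19)(0.448)] = 0.0204 m.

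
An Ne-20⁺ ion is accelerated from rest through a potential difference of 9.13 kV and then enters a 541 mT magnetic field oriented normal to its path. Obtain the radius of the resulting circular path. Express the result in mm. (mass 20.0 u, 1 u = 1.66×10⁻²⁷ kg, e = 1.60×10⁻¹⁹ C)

r ≈ 114 mm

The kinetic energy gained is K = qV = (1×1.60×10^-19)(9130) = 1.46×10^-15 J.
v = √(2K/m) = 2.97×10^5 m/s.
r = mv/(qB) = (3.32×10^-26)(2.97×10^5) / [(1×1.60×10^-19)(0.541)] = 0.114 m.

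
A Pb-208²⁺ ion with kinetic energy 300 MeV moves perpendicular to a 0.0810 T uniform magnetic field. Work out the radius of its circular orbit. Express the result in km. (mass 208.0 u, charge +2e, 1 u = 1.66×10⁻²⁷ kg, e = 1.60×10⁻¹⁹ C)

r ≈ 0.222 km

Convert the energy: K = 300 MeV = 4.80×10^-11 J.
v = √(2K/m) = √(2·4.80×10^-11/3.45×10^-25) = 1.67×10^7 m/s.
r = mv/(qB) = (3.45×10^-25)(1.67×10^7) / [(2×1.60×10^-19)(0.0810)] = 222 m.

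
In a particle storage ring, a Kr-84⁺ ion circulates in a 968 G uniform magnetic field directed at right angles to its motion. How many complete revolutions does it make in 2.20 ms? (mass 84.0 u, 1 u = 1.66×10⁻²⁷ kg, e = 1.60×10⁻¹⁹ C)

N = 38

T = 2πm/(qB) = 2π(1.3944×10^-25) / [(1×1.60×10^-19)(0.0968)] = 5.6568×10^-5 s.
N = t/T = 2.20×10^-3 / 5.6568×10^-5 ≈ 38.89, so 38 complete revolutions.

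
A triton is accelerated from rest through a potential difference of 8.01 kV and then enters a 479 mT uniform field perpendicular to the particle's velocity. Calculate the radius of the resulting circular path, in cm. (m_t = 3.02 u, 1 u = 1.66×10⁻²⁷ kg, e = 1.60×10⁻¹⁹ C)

r ≈ 4.68 cm

The kinetic energy gained is K = qV = (1×1.60×10^-19)(8010) = 1.28×10^-15 J.
v = √(2K/m) = 7.15×10^5 m/s.
r = mv/(qB) = (5.01×10^-27)(7.15×10^5) / [(1×1.60×10^-19)(0.479)] = 0.0468 m.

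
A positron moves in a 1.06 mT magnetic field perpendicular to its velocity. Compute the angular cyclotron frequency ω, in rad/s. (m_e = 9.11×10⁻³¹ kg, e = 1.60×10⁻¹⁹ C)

ω = qB/m = (1×1.60×10^-19)(1.06×10^-3) / (9.11×10^-31) = 1.86×10^8 rad/s.

ω ≈ 1.86×10^8 rad/s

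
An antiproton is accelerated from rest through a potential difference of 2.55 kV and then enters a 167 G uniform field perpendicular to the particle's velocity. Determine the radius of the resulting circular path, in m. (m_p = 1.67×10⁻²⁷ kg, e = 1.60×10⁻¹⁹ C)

r ≈ 0.437 m

The kinetic energy gained is K = qV = (1×1.60×10^-19)(2550) = 4.08×10^-16 J.
v = √(2K/m) = 6.99×10^5 m/s.
r = mv/(qB) = (1.67×10^-27)(6.99×10^5) / [(1×1.60×10^-19)(0.0167)] = 0.437 m.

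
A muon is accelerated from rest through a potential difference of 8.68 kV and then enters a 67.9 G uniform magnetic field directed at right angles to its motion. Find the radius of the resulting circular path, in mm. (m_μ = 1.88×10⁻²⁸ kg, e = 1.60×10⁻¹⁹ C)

r ≈ 665 mm

The kinetic energy gained is K = qV = (1×1.60×10^-19)(8680) = 1.39×10^-15 J.
v = √(2K/m) = 3.84×10^6 m/s.
r = mv/(qB) = (1.88×10^-28)(3.84×10^6) / [(1×1.60×10^-19)(6.79×10^-3)] = 0.665 m.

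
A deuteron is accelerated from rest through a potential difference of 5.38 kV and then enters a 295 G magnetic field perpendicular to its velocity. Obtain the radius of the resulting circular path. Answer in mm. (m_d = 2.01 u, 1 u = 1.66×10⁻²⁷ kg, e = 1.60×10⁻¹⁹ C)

The kinetic energy gained is K = qV = (1×1.60×10^-19)(5380) = 8.61×10^-16 J.
v = √(2K/m) = 7.18×10^5 m/s.
r = mv/(qB) = (3.34×10^-27)(7.18×10^5) / [(1×1.60×10^-19)(0.0295)] = 0.508 m.

r ≈ 508 mm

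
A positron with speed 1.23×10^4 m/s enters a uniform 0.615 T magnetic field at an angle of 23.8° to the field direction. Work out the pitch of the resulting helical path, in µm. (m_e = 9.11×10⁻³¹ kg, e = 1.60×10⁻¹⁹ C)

pitch ≈ 0.655 µm

The velocity component along B is v∥ = v cos23.8° = 1.13×10^4 m/s.
The cyclotron period T = 2πm/(qB) = 5.82×10^-11 s is set by m, q, B alone.
Pitch = v∥·T = (1.13×10^4)(5.82×10^-11) = 6.55×10^-7 m.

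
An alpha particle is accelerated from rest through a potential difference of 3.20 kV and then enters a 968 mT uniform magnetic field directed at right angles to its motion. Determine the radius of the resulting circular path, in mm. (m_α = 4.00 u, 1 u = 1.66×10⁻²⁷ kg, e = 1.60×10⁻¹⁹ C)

r ≈ 11.9 mm

The kinetic energy gained is K = qV = (2×1.60×10^-19)(3200) = 1.02×10^-15 J.
v = √(2K/m) = 5.55×10^5 m/s.
r = mv/(qB) = (6.64×10^-27)(5.55×10^5) / [(2×1.60×10^-19)(0.968)] = 0.0119 m.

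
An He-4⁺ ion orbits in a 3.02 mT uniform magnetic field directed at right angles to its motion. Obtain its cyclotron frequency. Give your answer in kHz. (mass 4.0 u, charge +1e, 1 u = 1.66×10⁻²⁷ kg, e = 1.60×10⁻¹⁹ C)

f = qB/(2πm) = (1×1.60×10^-19)(3.02×10^-3) / [2π(6.64×10^-27)] = 1.16×10^4 Hz.

f ≈ 11.6 kHz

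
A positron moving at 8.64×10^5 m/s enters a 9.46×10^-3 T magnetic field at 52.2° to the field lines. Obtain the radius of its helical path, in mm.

Only the perpendicular component v⊥ = v sin52.2° = 6.83×10^5 m/s is bent by the field.
r = m v⊥ /(qB) = (9.11×10^-31)(6.83×10^5) / [(1×1.60×10^-19)(9.46×10^-3)] = 4.11×10^-4 m.

r ≈ 0.411 mm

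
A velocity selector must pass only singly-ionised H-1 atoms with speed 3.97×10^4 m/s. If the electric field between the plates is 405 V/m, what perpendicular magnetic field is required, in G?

qE = qvB ⇒ B = E/v = (405) / (3.97×10^4) = 0.0102 T.

B ≈ 102 G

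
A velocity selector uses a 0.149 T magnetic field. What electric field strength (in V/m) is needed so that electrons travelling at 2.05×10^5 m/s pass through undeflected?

qE = qvB ⇒ E = vB = (2.05×10^5)(0.149) = 3.05×10^4 V/m.

E ≈ 3.05×10^4 V/m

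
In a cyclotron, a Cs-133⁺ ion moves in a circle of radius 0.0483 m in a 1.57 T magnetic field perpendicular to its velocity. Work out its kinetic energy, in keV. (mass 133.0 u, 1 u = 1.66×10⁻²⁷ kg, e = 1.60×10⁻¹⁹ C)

v = qBr/m = (1×1.60×10^-19)(1.57)(0.0483) / (2.21×10^-25) = 5.50×10^4 m/s.
K = ½mv² = 0.5·(2.21×10^-25)·(5.50×10^4)² = 3.33×10^-16 J = 2.08 keV.

K ≈ 2.08 keV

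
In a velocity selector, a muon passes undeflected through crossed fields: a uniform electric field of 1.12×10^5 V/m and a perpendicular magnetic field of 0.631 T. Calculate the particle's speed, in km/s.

For zero net force, qE = qvB, so v = E/B.
v = (1.12×10^5) / (0.631) = 1.77×10^5 m/s.

v ≈ 177 km/s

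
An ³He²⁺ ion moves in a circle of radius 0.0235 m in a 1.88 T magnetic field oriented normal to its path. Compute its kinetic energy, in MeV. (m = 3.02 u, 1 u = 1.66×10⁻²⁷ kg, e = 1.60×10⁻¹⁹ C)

K ≈ 0.125 MeV

v = qBr/m = (2×1.60×10^-19)(1.88)(0.0235) / (5.01×10^-27) = 2.82×10^6 m/s.
K = ½mv² = 0.5·(5.01×10^-27)·(2.82×10^6)² = 1.99×10^-14 J = 0.125 MeV.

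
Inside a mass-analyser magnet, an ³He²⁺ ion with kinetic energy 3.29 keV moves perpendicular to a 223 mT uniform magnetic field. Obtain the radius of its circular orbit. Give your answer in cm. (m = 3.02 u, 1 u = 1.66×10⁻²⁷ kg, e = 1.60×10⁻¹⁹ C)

Convert the energy: K = 3.29 keV = 5.26×10^-16 J.
v = √(2K/m) = √(2·5.26×10^-16/5.01×10^-27) = 4.58×10^5 m/s.
r = mv/(qB) = (5.01×10^-27)(4.58×10^5) / [(2×1.60×10^-19)(0.223)] = 0.0322 m.

r ≈ 3.22 cm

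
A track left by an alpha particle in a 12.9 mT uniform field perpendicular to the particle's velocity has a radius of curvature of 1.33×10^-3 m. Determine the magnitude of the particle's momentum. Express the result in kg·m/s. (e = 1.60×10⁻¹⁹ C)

Since qvB = mv²/r, the momentum p = mv = qBr.
p = (2×1.60×10^-19)(0.0129)(1.33×10^-3) = 5.49×10^-24 kg·m/s.

p ≈ 5.49×10^-24 kg·m/s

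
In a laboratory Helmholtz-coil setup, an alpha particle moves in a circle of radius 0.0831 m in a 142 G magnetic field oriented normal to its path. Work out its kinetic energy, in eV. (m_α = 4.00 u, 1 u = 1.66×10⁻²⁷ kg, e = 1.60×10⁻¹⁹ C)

K ≈ 67.1 eV

v = qBr/m = (2×1.60×10^-19)(0.0142)(0.0831) / (6.64×10^-27) = 5.69×10^4 m/s.
K = ½mv² = 0.5·(6.64×10^-27)·(5.69×10^4)² = 1.07×10^-17 J = 67.1 eV.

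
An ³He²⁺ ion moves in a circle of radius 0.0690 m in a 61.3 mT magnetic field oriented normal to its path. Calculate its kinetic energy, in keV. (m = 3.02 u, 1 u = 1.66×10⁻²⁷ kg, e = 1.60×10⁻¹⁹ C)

K ≈ 1.14 keV

v = qBr/m = (2×1.60×10^-19)(0.0613)(0.0690) / (5.01×10^-27) = 2.70×10^5 m/s.
K = ½mv² = 0.5·(5.01×10^-27)·(2.70×10^5)² = 1.83×10^-16 J = 1.14 keV.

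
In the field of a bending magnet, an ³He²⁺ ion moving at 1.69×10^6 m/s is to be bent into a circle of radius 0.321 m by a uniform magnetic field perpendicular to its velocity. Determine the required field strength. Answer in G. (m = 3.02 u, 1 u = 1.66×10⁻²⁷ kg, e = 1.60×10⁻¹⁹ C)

B ≈ 825 G

qvB = mv²/r gives B = mv/(qr).
B = (5.01×10^-27)(1.69×10^6) / [(2×1.60×10^-19)(0.321)] = 0.0825 T.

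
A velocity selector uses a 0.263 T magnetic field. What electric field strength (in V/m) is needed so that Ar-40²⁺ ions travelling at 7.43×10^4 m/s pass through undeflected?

E ≈ 1.95×10^4 V/m

qE = qvB ⇒ E = vB = (7.43×10^4)(0.263) = 1.95×10^4 V/m.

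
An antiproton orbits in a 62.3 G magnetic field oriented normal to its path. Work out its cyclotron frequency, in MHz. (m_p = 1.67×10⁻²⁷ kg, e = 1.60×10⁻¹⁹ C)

f = qB/(2πm) = (1×1.60×10^-19)(6.23×10^-3) / [2π(1.67×10^-27)] = 9.50×10^4 Hz.

f ≈ 0.0950 MHz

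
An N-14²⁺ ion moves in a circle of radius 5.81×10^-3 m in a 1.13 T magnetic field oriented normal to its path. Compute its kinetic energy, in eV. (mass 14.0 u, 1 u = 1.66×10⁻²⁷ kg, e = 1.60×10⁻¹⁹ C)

v = qBr/m = (2×1.60×10^-19)(1.13)(5.81×10^-3) / (2.32×10^-26) = 9.04×10^4 m/s.
K = ½mv² = 0.5·(2.32×10^-26)·(9.04×10^4)² = 9.50×10^-17 J = 594 eV.

K ≈ 594 eV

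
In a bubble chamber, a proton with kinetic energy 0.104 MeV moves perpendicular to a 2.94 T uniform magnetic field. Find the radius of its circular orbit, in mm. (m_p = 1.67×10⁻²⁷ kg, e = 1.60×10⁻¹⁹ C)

Convert the energy: K = 0.104 MeV = 1.66×10^-14 J.
v = √(2K/m) = √(2·1.66×10^-14/1.67×10^-27) = 4.46×10^6 m/s.
r = mv/(qB) = (1.67×10^-27)(4.46×10^6) / [(1×1.60×10^-19)(2.94)] = 0.0158 m.

r ≈ 15.8 mm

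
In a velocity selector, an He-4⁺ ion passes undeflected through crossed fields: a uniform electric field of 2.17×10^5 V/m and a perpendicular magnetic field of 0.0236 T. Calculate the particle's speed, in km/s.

v ≈ 9190 km/s

For zero net force, qE = qvB, so v = E/B.
v = (2.17×10^5) / (0.0236) = 9.19×10^6 m/s.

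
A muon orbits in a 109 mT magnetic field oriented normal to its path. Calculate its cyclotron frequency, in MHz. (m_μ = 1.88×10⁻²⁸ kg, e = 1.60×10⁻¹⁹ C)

f = qB/(2πm) = (1×1.60×10^-19)(0.109) / [2π(1.88×10^-28)] = 1.48×10^7 Hz.

f ≈ 14.8 MHz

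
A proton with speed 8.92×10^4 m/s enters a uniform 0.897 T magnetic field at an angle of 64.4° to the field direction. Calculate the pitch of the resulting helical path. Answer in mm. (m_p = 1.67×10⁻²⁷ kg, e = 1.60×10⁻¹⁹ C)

pitch ≈ 2.82 mm

The velocity component along B is v∥ = v cos64.4° = 3.85×10^4 m/s.
The cyclotron period T = 2πm/(qB) = 7.31×10^-8 s is set by m, q, B alone.
Pitch = v∥·T = (3.85×10^4)(7.31×10^-8) = 2.82×10^-3 m.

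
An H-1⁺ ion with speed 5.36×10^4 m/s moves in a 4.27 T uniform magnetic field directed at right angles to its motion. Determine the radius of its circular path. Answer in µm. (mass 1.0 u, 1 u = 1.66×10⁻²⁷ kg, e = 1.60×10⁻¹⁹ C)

The magnetic force provides the centripetal force: qvB = mv²/r, so r = mv/(qB).
r = (1.66×10^-27 kg)(5.36×10^4 m/s) / [(1×1.60×10^-19 C)(4.27 T)] = 1.30×10^-4 m.

r ≈ 130 µm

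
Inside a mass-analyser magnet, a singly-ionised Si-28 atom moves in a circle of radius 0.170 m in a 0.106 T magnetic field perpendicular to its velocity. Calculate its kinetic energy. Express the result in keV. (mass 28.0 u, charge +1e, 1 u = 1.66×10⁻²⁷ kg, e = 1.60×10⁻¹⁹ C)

K ≈ 0.559 keV

v = qBr/m = (1×1.60×10^-19)(0.106)(0.170) / (4.65×10^-26) = 6.20×10^4 m/s.
K = ½mv² = 0.5·(4.65×10^-26)·(6.20×10^4)² = 8.94×10^-17 J = 0.559 keV.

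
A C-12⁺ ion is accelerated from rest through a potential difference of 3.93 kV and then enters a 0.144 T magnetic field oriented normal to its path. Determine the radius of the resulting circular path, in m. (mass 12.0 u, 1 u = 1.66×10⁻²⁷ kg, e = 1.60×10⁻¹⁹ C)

The kinetic energy gained is K = qV = (1×1.60×10^-19)(3930) = 6.29×10^-16 J.
v = √(2K/m) = 2.51×10^5 m/s.
r = mv/(qB) = (1.99×10^-26)(2.51×10^5) / [(1×1.60×10^-19)(0.144)] = 0.217 m.

r ≈ 0.217 m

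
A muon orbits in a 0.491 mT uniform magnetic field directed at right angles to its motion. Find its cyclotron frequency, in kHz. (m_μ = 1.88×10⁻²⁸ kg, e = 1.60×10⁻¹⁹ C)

f = qB/(2πm) = (1×1.60×10^-19)(4.91×10^-4) / [2π(1.88×10^-28)] = 6.65×10^4 Hz.

f ≈ 66.5 kHz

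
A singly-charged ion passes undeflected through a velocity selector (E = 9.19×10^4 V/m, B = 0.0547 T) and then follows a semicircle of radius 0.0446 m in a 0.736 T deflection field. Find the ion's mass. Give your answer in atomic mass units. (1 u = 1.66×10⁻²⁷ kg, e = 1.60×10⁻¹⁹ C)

v = E/B₁ = 1.68×10^6 m/s.
From r = mv/(qB₂), m = qB₂r/v = (1×1.60×10^-19)(0.736)(0.0446) / (1.68×10^6) = 3.13×10^-27 kg.
In atomic mass units: m = 3.13×10^-27 / 1.66×10^-27 = 1.88 u.

m ≈ 1.88 u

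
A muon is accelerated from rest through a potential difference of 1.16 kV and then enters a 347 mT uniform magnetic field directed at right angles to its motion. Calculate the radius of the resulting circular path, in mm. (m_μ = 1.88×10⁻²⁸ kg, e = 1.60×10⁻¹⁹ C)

r ≈ 4.76 mm

The kinetic energy gained is K = qV = (1×1.60×10^-19)(1160) = 1.86×10^-16 J.
v = √(2K/m) = 1.41×10^6 m/s.
r = mv/(qB) = (1.88×10^-28)(1.41×10^6) / [(1×1.60×10^-19)(0.347)] = 4.76×10^-3 m.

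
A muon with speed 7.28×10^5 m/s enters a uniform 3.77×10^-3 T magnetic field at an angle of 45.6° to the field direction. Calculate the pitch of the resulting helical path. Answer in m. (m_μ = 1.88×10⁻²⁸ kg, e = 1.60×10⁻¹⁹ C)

pitch ≈ 0.997 m

The velocity component along B is v∥ = v cos45.6° = 5.09×10^5 m/s.
The cyclotron period T = 2πm/(qB) = 1.96×10^-6 s is set by m, q, B alone.
Pitch = v∥·T = (5.09×10^5)(1.96×10^-6) = 0.997 m.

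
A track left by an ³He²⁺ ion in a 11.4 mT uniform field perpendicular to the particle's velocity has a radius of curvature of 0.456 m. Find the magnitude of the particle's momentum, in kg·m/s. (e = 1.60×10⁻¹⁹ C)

Since qvB = mv²/r, the momentum p = mv = qBr.
p = (2×1.60×10^-19)(0.0114)(0.456) = 1.66×10^-21 kg·m/s.

p ≈ 1.66×10^-21 kg·m/s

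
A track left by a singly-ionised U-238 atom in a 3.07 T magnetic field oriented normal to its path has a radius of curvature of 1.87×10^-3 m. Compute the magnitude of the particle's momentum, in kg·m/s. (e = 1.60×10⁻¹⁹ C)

p ≈ 9.19×10^-22 kg·m/s

Since qvB = mv²/r, the momentum p = mv = qBr.
p = (1×1.60×10^-19)(3.07)(1.87×10^-3) = 9.19×10^-22 kg·m/s.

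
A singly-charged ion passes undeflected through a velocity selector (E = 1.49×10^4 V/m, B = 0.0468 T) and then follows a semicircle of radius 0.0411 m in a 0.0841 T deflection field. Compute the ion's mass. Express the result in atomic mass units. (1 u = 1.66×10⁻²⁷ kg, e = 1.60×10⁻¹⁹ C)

v = E/B₁ = 3.18×10^5 m/s.
From r = mv/(qB₂), m = qB₂r/v = (1×1.60×10^-19)(0.0841)(0.0411) / (3.18×10^5) = 1.74×10^-27 kg.
In atomic mass units: m = 1.74×10^-27 / 1.66×10^-27 = 1.05 u.

m ≈ 1.05 u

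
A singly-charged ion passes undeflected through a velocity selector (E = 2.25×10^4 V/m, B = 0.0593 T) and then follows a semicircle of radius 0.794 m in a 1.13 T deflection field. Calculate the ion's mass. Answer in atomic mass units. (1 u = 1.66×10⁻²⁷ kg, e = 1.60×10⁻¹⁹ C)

m ≈ 228 u

v = E/B₁ = 3.79×10^5 m/s.
From r = mv/(qB₂), m = qB₂r/v = (1×1.60×10^-19)(1.13)(0.794) / (3.79×10^5) = 3.78×10^-25 kg.
In atomic mass units: m = 3.78×10^-25 / 1.66×10^-27 = 228 u.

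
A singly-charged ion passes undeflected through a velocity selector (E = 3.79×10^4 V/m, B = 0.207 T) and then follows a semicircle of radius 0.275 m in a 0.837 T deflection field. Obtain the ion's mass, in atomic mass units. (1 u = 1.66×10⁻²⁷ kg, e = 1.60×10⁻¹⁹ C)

v = E/B₁ = 1.83×10^5 m/s.
From r = mv/(qB₂), m = qB₂r/v = (1×1.60×10^-19)(0.837)(0.275) / (1.83×10^5) = 2.01×10^-25 kg.
In atomic mass units: m = 2.01×10^-25 / 1.66×10^-27 = 121 u.

m ≈ 121 u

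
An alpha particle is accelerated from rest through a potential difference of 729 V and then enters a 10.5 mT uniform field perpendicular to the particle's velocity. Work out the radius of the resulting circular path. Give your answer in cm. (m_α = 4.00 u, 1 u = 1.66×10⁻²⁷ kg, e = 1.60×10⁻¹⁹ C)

The kinetic energy gained is K = qV = (2×1.60×10^-19)(729) = 2.33×10^-16 J.
v = √(2K/m) = 2.65×10^5 m/s.
r = mv/(qB) = (6.64×10^-27)(2.65×10^5) / [(2×1.60×10^-19)(0.0105)] = 0.524 m.

r ≈ 52.4 cm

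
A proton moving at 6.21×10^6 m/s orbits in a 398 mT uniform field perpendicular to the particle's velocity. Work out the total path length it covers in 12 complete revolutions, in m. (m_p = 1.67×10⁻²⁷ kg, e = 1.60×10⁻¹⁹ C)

L ≈ 12.3 m

r = mv/(qB) = 0.163 m, so one revolution covers 2πr = 1.02 m.
In 12 revolutions: L = 12·2πr = 12.3 m.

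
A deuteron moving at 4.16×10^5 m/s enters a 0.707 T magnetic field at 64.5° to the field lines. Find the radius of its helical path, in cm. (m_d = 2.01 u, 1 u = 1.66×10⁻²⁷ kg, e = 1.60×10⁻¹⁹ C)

Only the perpendicular component v⊥ = v sin64.5° = 3.75×10^5 m/s is bent by the field.
r = m v⊥ /(qB) = (3.34×10^-27)(3.75×10^5) / [(1×1.60×10^-19)(0.707)] = 0.0111 m.

r ≈ 1.11 cm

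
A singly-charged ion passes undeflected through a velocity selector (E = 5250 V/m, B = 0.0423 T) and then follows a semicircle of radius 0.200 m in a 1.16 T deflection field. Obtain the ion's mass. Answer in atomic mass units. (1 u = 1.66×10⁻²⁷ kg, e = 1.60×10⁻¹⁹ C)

m ≈ 180 u

v = E/B₁ = 1.24×10^5 m/s.
From r = mv/(qB₂), m = qB₂r/v = (1×1.60×10^-19)(1.16)(0.200) / (1.24×10^5) = 2.99×10^-25 kg.
In atomic mass units: m = 2.99×10^-25 / 1.66×10^-27 = 180 u.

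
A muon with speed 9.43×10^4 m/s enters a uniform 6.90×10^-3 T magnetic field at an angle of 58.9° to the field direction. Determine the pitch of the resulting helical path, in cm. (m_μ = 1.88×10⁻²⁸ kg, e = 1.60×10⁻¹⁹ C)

pitch ≈ 5.21 cm

The velocity component along B is v∥ = v cos58.9° = 4.87×10^4 m/s.
The cyclotron period T = 2πm/(qB) = 1.07×10^-6 s is set by m, q, B alone.
Pitch = v∥·T = (4.87×10^4)(1.07×10^-6) = 0.0521 m.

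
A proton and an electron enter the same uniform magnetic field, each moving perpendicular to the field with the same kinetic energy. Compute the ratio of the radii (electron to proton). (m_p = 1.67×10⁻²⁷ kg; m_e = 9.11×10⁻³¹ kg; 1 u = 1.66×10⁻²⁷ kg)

ratio ≈ 0.0234

r = √(2mK)/(qB) ⇒ at equal K, r ∝ √m/q.
r_{electron}/r_{proton} = 0.0234.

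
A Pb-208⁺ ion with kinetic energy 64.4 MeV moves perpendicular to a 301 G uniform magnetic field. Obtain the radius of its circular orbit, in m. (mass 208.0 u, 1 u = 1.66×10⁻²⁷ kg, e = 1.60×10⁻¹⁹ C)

r ≈ 554 m

Convert the energy: K = 64.4 MeV = 1.03×10^-11 J.
v = √(2K/m) = √(2·1.03×10^-11/3.45×10^-25) = 7.73×10^6 m/s.
r = mv/(qB) = (3.45×10^-25)(7.73×10^6) / [(1×1.60×10^-19)(0.0301)] = 554 m.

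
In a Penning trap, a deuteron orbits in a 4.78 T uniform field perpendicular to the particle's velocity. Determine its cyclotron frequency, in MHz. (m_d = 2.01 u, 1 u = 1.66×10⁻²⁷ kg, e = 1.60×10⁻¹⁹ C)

f ≈ 36.5 MHz

f = qB/(2πm) = (1×1.60×10^-19)(4.78) / [2π(3.34×10^-27)] = 3.65×10^7 Hz.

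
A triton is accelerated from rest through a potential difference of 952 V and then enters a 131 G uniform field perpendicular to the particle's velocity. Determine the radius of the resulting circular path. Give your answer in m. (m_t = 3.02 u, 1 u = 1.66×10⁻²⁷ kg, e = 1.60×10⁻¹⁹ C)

The kinetic energy gained is K = qV = (1×1.60×10^-19)(952) = 1.52×10^-16 J.
v = √(2K/m) = 2.47×10^5 m/s.
r = mv/(qB) = (5.01×10^-27)(2.47×10^5) / [(1×1.60×10^-19)(0.0131)] = 0.590 m.

r ≈ 0.590 m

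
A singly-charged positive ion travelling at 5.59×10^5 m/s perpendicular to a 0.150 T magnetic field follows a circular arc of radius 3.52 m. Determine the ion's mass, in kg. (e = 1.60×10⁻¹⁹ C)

m ≈ 1.51×10^-25 kg

qvB = mv²/r ⇒ m = qBr/v.
m = (1×1.60×10^-19)(0.150)(3.52) / (5.59×10^5) = 1.51×10^-25 kg.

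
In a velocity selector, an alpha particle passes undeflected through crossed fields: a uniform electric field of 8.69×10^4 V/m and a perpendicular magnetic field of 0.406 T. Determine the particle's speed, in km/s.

v ≈ 214 km/s

For zero net force, qE = qvB, so v = E/B.
v = (8.69×10^4) / (0.406) = 2.14×10^5 m/s.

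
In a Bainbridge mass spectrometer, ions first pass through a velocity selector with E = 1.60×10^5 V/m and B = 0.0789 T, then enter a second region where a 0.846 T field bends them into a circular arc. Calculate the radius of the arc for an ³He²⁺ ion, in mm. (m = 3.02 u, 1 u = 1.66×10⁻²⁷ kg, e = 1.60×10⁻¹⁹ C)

The selector passes v = E/B = 1.60×10^5/0.0789 = 2.03×10^6 m/s.
In the deflection region, r = mv/(qB₂) = (5.01×10^-27)(2.03×10^6) / [(2×1.60×10^-19)(0.846)] = 0.0376 m.

r ≈ 37.6 mm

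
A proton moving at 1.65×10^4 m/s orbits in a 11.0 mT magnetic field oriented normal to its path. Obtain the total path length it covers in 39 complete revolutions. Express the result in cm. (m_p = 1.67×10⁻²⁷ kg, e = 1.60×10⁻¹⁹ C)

L ≈ 384 cm

r = mv/(qB) = 0.0157 m, so one revolution covers 2πr = 0.0984 m.
In 39 revolutions: L = 39·2πr = 3.84 m.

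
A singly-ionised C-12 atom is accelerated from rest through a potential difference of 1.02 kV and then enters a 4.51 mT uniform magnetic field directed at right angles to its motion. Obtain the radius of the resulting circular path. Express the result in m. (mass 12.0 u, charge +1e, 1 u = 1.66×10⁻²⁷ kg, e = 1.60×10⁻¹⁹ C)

r ≈ 3.53 m

The kinetic energy gained is K = qV = (1×1.60×10^-19)(1020) = 1.63×10^-16 J.
v = √(2K/m) = 1.28×10^5 m/s.
r = mv/(qB) = (1.99×10^-26)(1.28×10^5) / [(1×1.60×10^-19)(4.51×10^-3)] = 3.53 m.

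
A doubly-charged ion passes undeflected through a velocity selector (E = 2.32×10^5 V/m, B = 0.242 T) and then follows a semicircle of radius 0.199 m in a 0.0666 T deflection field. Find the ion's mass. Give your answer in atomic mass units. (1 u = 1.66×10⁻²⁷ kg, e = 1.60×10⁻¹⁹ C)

v = E/B₁ = 9.59×10^5 m/s.
From r = mv/(qB₂), m = qB₂r/v = (2×1.60×10^-19)(0.0666)(0.199) / (9.59×10^5) = 4.42×10^-27 kg.
In atomic mass units: m = 4.42×10^-27 / 1.66×10^-27 = 2.66 u.

m ≈ 2.66 u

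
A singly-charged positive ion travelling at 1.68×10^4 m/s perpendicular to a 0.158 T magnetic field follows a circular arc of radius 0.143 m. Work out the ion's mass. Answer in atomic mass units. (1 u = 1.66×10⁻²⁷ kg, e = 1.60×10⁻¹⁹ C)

m ≈ 130 u

qvB = mv²/r ⇒ m = qBr/v.
m = (1×1.60×10^-19)(0.158)(0.143) / (1.68×10^4) = 2.15×10^-25 kg = 130 u.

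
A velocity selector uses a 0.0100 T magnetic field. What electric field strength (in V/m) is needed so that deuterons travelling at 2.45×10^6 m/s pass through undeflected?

qE = qvB ⇒ E = vB = (2.45×10^6)(0.0100) = 2.45×10^4 V/m.

E ≈ 2.45×10^4 V/m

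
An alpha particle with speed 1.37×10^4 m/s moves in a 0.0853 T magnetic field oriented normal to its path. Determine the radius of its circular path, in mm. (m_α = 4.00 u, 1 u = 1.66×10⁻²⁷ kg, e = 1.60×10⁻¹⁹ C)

The magnetic force provides the centripetal force: qvB = mv²/r, so r = mv/(qB).
r = (6.64×10^-27 kg)(1.37×10^4 m/s) / [(2×1.60×10^-19 C)(0.0853 T)] = 3.33×10^-3 m.

r ≈ 3.33 mm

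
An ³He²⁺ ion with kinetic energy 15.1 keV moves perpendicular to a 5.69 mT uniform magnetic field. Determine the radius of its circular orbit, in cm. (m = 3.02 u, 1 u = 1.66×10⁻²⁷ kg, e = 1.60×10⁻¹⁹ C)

Convert the energy: K = 15.1 keV = 2.42×10^-15 J.
v = √(2K/m) = √(2·2.42×10^-15/5.01×10^-27) = 9.82×10^5 m/s.
r = mv/(qB) = (5.01×10^-27)(9.82×10^5) / [(2×1.60×10^-19)(5.69×10^-3)] = 2.70 m.

r ≈ 270 cm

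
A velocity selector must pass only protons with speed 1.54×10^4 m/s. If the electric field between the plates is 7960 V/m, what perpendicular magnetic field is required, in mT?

B ≈ 517 mT

qE = qvB ⇒ B = E/v = (7960) / (1.54×10^4) = 0.517 T.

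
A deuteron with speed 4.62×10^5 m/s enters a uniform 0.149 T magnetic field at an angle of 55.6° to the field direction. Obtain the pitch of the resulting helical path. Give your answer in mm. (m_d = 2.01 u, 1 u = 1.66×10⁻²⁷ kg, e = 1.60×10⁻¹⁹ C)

The velocity component along B is v∥ = v cos55.6° = 2.61×10^5 m/s.
The cyclotron period T = 2πm/(qB) = 8.79×10^-7 s is set by m, q, B alone.
Pitch = v∥·T = (2.61×10^5)(8.79×10^-7) = 0.230 m.

pitch ≈ 230 mm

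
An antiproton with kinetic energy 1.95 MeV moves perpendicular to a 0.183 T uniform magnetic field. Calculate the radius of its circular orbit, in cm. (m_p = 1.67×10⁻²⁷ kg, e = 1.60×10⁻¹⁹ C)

r ≈ 110 cm

Convert the energy: K = 1.95 MeV = 3.12×10^-13 J.
v = √(2K/m) = √(2·3.12×10^-13/1.67×10^-27) = 1.93×10^7 m/s.
r = mv/(qB) = (1.67×10^-27)(1.93×10^7) / [(1×1.60×10^-19)(0.183)] = 1.10 m.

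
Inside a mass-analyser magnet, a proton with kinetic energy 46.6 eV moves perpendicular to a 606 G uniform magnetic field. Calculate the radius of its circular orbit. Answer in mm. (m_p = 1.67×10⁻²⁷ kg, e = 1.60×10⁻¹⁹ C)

r ≈ 16.3 mm

Convert the energy: K = 46.6 eV = 7.46×10^-18 J.
v = √(2K/m) = √(2·7.46×10^-18/1.67×10^-27) = 9.45×10^4 m/s.
r = mv/(qB) = (1.67×10^-27)(9.45×10^4) / [(1×1.60×10^-19)(0.0606)] = 0.0163 m.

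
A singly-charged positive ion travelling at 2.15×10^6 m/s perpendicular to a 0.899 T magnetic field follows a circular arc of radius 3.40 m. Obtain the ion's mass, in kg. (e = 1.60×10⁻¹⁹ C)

m ≈ 2.27×10^-25 kg

qvB = mv²/r ⇒ m = qBr/v.
m = (1×1.60×10^-19)(0.899)(3.40) / (2.15×10^6) = 2.27×10^-25 kg.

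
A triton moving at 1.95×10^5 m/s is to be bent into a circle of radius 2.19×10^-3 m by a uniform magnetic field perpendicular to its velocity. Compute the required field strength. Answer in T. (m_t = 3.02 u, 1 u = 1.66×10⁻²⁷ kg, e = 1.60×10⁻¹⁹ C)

B ≈ 2.79 T

qvB = mv²/r gives B = mv/(qr).
B = (5.01×10^-27)(1.95×10^5) / [(1×1.60×10^-19)(2.19×10^-3)] = 2.79 T.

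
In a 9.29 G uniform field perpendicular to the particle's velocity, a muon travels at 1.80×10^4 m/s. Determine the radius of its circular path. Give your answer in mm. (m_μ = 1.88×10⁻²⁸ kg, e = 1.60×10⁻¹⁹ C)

The magnetic force provides the centripetal force: qvB = mv²/r, so r = mv/(qB).
r = (1.88×10^-28 kg)(1.80×10^4 m/s) / [(1×1.60×10^-19 C)(9.29×10^-4 T)] = 0.0228 m.

r ≈ 22.8 mm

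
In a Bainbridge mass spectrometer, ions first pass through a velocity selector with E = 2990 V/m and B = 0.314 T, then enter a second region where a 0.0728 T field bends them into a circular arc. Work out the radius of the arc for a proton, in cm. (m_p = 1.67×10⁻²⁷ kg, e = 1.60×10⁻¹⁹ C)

The selector passes v = E/B = 2990/0.314 = 9520 m/s.
In the deflection region, r = mv/(qB₂) = (1.67×10^-27)(9520) / [(1×1.60×10^-19)(0.0728)] = 1.37×10^-3 m.

r ≈ 0.137 cm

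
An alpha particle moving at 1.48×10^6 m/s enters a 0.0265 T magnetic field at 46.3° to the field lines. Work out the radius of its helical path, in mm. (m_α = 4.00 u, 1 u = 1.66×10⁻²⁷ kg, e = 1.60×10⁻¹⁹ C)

Only the perpendicular component v⊥ = v sin46.3° = 1.07×10^6 m/s is bent by the field.
r = m v⊥ /(qB) = (6.64×10^-27)(1.07×10^6) / [(2×1.60×10^-19)(0.0265)] = 0.838 m.

r ≈ 838 mm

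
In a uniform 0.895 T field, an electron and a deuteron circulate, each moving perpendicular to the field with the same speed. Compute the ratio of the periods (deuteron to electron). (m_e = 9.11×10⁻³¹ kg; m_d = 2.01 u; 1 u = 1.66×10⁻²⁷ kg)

ratio ≈ 3660

T = 2πm/(qB) is independent of speed, so T₂/T₁ = (m₂/q₂)/(m₁/q₁).
T_{deuteron}/T_{electron} = (3.34×10^-27/1e) / (9.11×10^-31/1e) = 3660.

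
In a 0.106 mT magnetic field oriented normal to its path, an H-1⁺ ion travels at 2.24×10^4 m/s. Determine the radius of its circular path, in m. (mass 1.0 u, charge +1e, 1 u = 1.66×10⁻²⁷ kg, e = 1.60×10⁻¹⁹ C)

r ≈ 2.19 m

The magnetic force provides the centripetal force: qvB = mv²/r, so r = mv/(qB).
r = (1.66×10^-27 kg)(2.24×10^4 m/s) / [(1×1.60×10^-19 C)(1.06×10^-4 T)] = 2.19 m.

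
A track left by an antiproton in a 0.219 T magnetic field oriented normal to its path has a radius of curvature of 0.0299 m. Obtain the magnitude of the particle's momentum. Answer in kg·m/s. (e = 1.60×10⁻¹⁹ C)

p ≈ 1.05×10^-21 kg·m/s

Since qvB = mv²/r, the momentum p = mv = qBr.
p = (1×1.60×10^-19)(0.219)(0.0299) = 1.05×10^-21 kg·m/s.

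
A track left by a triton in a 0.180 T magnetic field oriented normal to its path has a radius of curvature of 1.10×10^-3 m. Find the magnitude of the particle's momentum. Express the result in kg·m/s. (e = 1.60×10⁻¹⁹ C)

Since qvB = mv²/r, the momentum p = mv = qBr.
p = (1×1.60×10^-19)(0.180)(1.10×10^-3) = 3.17×10^-23 kg·m/s.

p ≈ 3.17×10^-23 kg·m/s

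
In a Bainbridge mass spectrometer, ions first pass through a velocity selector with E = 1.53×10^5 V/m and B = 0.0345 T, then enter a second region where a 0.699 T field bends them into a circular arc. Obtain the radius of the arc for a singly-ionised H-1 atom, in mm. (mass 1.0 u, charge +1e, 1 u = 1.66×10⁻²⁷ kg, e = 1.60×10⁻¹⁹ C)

r ≈ 65.8 mm

The selector passes v = E/B = 1.53×10^5/0.0345 = 4.43×10^6 m/s.
In the deflection region, r = mv/(qB₂) = (1.66×10^-27)(4.43×10^6) / [(1×1.60×10^-19)(0.699)] = 0.0658 m.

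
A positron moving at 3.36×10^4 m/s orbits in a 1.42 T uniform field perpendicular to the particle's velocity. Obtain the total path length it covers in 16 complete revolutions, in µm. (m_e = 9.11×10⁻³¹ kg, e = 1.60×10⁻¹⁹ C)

L ≈ 13.5 µm

r = mv/(qB) = 1.35×10^-7 m, so one revolution covers 2πr = 8.47×10^-7 m.
In 16 revolutions: L = 16·2πr = 1.35×10^-5 m.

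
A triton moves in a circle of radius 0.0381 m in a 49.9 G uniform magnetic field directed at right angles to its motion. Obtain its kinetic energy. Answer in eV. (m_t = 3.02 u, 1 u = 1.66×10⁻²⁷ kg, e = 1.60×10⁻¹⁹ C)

K ≈ 0.577 eV

v = qBr/m = (1×1.60×10^-19)(4.99×10^-3)(0.0381) / (5.01×10^-27) = 6070 m/s.
K = ½mv² = 0.5·(5.01×10^-27)·(6070)² = 9.23×10^-20 J = 0.577 eV.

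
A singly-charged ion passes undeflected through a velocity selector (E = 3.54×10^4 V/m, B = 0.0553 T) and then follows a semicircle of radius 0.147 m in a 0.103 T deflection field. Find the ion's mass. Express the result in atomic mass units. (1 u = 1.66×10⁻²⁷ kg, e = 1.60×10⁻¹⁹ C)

v = E/B₁ = 6.40×10^5 m/s.
From r = mv/(qB₂), m = qB₂r/v = (1×1.60×10^-19)(0.103)(0.147) / (6.40×10^5) = 3.78×10^-27 kg.
In atomic mass units: m = 3.78×10^-27 / 1.66×10^-27 = 2.28 u.

m ≈ 2.28 u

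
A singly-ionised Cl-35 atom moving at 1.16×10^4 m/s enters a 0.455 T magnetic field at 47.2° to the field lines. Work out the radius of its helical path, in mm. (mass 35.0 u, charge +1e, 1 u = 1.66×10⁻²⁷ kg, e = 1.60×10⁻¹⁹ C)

r ≈ 6.79 mm

Only the perpendicular component v⊥ = v sin47.2° = 8510 m/s is bent by the field.
r = m v⊥ /(qB) = (5.81×10^-26)(8510) / [(1×1.60×10^-19)(0.455)] = 6.79×10^-3 m.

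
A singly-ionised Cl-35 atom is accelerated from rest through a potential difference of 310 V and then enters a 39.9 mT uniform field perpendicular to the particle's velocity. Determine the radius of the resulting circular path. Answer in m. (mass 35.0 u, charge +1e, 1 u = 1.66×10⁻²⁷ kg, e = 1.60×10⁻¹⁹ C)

The kinetic energy gained is K = qV = (1×1.60×10^-19)(310) = 4.96×10^-17 J.
v = √(2K/m) = 4.13×10^4 m/s.
r = mv/(qB) = (5.81×10^-26)(4.13×10^4) / [(1×1.60×10^-19)(0.0399)] = 0.376 m.

r ≈ 0.376 m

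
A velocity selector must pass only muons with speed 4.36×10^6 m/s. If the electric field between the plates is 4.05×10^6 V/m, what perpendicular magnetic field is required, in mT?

qE = qvB ⇒ B = E/v = (4.05×10^6) / (4.36×10^6) = 0.929 T.

B ≈ 929 mT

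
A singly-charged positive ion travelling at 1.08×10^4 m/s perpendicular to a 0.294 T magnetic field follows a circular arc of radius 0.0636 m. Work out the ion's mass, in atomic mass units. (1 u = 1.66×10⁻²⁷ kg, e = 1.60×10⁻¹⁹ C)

qvB = mv²/r ⇒ m = qBr/v.
m = (1×1.60×10^-19)(0.294)(0.0636) / (1.08×10^4) = 2.77×10^-25 kg = 167 u.

m ≈ 167 u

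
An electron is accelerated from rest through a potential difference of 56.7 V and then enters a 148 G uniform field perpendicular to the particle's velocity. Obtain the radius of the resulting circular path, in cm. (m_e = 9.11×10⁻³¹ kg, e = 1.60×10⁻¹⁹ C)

The kinetic energy gained is K = qV = (1×1.60×10^-19)(56.7) = 9.07×10^-18 J.
v = √(2K/m) = 4.46×10^6 m/s.
r = mv/(qB) = (9.11×10^-31)(4.46×10^6) / [(1×1.60×10^-19)(0.0148)] = 1.72×10^-3 m.

r ≈ 0.172 cm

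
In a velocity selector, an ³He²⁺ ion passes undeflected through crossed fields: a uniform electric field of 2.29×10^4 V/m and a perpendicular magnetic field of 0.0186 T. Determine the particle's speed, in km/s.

v ≈ 1230 km/s

For zero net force, qE = qvB, so v = E/B.
v = (2.29×10^4) / (0.0186) = 1.23×10^6 m/s.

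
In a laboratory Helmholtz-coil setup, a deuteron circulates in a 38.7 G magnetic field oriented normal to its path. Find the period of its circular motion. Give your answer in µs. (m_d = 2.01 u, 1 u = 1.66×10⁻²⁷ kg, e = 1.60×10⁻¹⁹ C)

The cyclotron period is independent of speed: T = 2πm/(qB).
T = 2π(3.34×10^-27) / [(1×1.60×10^-19)(3.87×10^-3)] = 3.39×10^-5 s.

T ≈ 33.9 µs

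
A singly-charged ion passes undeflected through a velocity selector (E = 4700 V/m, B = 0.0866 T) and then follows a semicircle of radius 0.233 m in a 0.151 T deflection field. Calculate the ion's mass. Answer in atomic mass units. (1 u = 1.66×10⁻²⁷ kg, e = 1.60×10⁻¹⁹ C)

v = E/B₁ = 5.43×10^4 m/s.
From r = mv/(qB₂), m = qB₂r/v = (1×1.60×10^-19)(0.151)(0.233) / (5.43×10^4) = 1.04×10^-25 kg.
In atomic mass units: m = 1.04×10^-25 / 1.66×10^-27 = 62.5 u.

m ≈ 62.5 u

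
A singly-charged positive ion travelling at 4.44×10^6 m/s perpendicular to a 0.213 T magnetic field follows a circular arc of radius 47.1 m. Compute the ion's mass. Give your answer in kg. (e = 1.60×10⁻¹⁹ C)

m ≈ 3.62×10^-25 kg

qvB = mv²/r ⇒ m = qBr/v.
m = (1×1.60×10^-19)(0.213)(47.1) / (4.44×10^6) = 3.62×10^-25 kg.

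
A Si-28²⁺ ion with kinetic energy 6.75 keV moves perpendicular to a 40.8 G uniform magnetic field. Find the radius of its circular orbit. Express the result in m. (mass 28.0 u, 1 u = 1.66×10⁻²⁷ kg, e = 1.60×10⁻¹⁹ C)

Convert the energy: K = 6.75 keV = 1.08×10^-15 J.
v = √(2K/m) = √(2·1.08×10^-15/4.65×10^-26) = 2.16×10^5 m/s.
r = mv/(qB) = (4.65×10^-26)(2.16×10^5) / [(2×1.60×10^-19)(4.08×10^-3)] = 7.67 m.

r ≈ 7.67 m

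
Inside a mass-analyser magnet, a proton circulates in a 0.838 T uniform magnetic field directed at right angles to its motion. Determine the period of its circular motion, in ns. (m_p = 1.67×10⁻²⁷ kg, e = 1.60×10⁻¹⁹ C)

T ≈ 78.3 ns

The cyclotron period is independent of speed: T = 2πm/(qB).
T = 2π(1.67×10^-27) / [(1×1.60×10^-19)(0.838)] = 7.83×10^-8 s.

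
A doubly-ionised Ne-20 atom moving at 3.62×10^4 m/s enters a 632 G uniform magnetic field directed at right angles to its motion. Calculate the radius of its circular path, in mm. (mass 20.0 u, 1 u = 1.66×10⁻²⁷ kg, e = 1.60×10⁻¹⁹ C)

The magnetic force provides the centripetal force: qvB = mv²/r, so r = mv/(qB).
r = (3.32×10^-26 kg)(3.62×10^4 m/s) / [(2×1.60×10^-19 C)(0.0632 T)] = 0.0594 m.

r ≈ 59.4 mm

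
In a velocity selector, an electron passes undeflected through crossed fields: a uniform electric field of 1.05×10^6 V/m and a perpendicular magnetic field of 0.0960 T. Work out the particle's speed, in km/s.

v ≈ 10900 km/s

For zero net force, qE = qvB, so v = E/B.
v = (1.05×10^6) / (0.0960) = 1.09×10^7 m/s.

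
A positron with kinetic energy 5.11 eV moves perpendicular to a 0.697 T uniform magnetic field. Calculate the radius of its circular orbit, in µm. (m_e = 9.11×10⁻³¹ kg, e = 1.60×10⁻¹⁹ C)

Convert the energy: K = 5.11 eV = 8.18×10^-19 J.
v = √(2K/m) = √(2·8.18×10^-19/9.11×10^-31) = 1.34×10^6 m/s.
r = mv/(qB) = (9.11×10^-31)(1.34×10^6) / [(1×1.60×10^-19)(0.697)] = 1.09×10^-5 m.

r ≈ 10.9 µm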